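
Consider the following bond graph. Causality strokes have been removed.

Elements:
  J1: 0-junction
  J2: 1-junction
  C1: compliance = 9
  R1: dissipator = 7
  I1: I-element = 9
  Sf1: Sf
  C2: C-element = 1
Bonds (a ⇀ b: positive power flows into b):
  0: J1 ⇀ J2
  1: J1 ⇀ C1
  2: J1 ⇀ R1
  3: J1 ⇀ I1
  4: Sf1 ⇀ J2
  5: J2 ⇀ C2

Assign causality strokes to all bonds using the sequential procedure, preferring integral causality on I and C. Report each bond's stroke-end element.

b4 |Sf1  (Sf1 fixes flow; stroke at Sf1)
b0 |J2  (J2: bond 4 brought flow, rest push out)
b5 |J2  (J2: bond 4 brought flow, rest push out)
b1 |J1  (C1: C, integral causality)
b2 |R1  (0-jn J1 has e-setter on 1)
b3 |I1  (0-jn J1 has e-setter on 1)

bond 0 stroke→J2
bond 1 stroke→J1
bond 2 stroke→R1
bond 3 stroke→I1
bond 4 stroke→Sf1
bond 5 stroke→J2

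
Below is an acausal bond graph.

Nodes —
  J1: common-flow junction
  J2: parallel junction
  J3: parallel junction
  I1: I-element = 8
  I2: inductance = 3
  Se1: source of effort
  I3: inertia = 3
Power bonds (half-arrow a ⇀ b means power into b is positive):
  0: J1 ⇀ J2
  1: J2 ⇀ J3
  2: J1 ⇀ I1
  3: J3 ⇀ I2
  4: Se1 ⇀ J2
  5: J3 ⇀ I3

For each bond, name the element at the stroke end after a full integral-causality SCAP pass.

bond 0 stroke→J1
bond 1 stroke→J3
bond 2 stroke→I1
bond 3 stroke→I2
bond 4 stroke→J2
bond 5 stroke→I3

bond 4 |J2  (Se1 fixes effort; stroke away)
bond 0 |J1  (J2 effort already set via bond 4)
bond 1 |J3  (J2: bond 4 brought effort, rest push out)
bond 3 |I2  (0-jn J3 has e-setter on 1)
bond 5 |I3  (0-jn J3 has e-setter on 1)
bond 2 |I1  (only one flow-in slot at J1)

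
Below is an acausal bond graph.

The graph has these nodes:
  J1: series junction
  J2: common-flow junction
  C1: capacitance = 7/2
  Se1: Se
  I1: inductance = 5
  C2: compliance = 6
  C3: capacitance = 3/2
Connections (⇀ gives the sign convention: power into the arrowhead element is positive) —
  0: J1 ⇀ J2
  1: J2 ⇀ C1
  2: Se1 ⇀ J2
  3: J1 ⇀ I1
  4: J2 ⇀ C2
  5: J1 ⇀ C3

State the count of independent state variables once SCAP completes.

b2 →J2  (Se1 fixes effort; stroke away)
b1 →J2  (C1: C, integral causality)
b3 →I1  (prefer integral on I1)
b0 →J1  (1-jn J1 has f-setter on 3)
b5 →J1  (1-jn J1 has f-setter on 3)
b4 →J2  (J2: bond 0 brought flow, rest push out)

4  (C1, C2, C3, I1 all integral)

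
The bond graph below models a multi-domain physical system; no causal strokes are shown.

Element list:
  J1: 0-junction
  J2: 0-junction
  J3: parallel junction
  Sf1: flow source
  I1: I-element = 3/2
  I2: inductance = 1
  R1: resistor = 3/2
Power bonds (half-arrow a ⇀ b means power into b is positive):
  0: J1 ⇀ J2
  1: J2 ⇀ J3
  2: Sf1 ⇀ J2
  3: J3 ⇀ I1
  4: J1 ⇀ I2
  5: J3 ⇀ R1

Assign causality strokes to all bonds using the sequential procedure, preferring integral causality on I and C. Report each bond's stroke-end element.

#0 stroke at J1
#1 stroke at J2
#2 stroke at Sf1
#3 stroke at I1
#4 stroke at I2
#5 stroke at J3

bond 2 →Sf1  (Sf1 fixes flow; stroke at Sf1)
bond 3 →I1  (I1 outputs flow p/I1)
bond 4 →I2  (I2 integral (f out))
bond 0 →J1  (J1 needs exactly one e-in)
bond 1 →J2  (only one effort-in slot at J2)
bond 5 →J3  (only one effort-in slot at J3)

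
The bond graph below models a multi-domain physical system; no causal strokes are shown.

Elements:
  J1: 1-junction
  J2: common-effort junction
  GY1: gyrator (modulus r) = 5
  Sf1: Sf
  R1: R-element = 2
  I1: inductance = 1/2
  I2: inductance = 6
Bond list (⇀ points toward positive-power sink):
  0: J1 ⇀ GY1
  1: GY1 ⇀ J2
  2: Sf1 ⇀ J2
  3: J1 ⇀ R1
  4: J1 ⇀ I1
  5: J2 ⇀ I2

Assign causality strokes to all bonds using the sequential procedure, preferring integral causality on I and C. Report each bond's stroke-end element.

b0 stroke→J1
b1 stroke→J2
b2 stroke→Sf1
b3 stroke→J1
b4 stroke→I1
b5 stroke→I2

bond 2 stroke→Sf1  (Sf1: flow source, stroke at near end)
bond 4 stroke→I1  (prefer integral on I1)
bond 0 stroke→J1  (J1: bond 4 brought flow, rest push out)
bond 3 stroke→J1  (J1: bond 4 brought flow, rest push out)
bond 1 stroke→J2  (through GY1, causality inverts; strokes same side of GY1)
bond 5 stroke→I2  (0-jn J2 has e-setter on 1)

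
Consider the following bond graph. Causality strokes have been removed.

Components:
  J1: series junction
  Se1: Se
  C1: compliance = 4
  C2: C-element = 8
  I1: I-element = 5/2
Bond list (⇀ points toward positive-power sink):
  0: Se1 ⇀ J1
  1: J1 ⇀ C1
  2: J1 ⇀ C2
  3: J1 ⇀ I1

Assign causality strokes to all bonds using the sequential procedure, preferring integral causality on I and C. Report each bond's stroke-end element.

b0 →J1
b1 →J1
b2 →J1
b3 →I1

b0 |J1  (Se1: effort source, stroke at far end)
b1 |J1  (prefer integral on C1)
b2 |J1  (C2 outputs effort q/C2)
b3 |I1  (J1 needs exactly one f-in)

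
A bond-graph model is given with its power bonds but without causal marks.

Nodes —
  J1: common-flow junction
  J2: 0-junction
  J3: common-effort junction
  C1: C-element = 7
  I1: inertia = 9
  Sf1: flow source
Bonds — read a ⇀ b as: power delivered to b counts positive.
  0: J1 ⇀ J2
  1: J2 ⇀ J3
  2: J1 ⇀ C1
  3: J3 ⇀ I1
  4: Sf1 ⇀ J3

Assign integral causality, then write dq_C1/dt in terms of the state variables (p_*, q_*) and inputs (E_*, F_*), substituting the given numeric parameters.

#4 →Sf1  (Sf1 (Sf) sets flow on bond)
#2 →J1  (prefer integral on C1)
#0 →J2  (J1 needs exactly one f-in)
#1 →J3  (common-e at J2 fixed by 0)
#3 →I1  (J3 effort already set via bond 1)

dq_C1/dt = -F_Sf1 + p_I1/9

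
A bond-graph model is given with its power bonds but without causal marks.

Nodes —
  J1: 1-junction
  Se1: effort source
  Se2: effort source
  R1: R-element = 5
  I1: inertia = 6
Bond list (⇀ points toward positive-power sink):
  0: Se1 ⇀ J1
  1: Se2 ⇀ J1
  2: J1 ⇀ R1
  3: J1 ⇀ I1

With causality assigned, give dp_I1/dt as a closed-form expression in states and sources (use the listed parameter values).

bond 0 stroke at J1  (Se1 fixes effort; stroke away)
bond 1 stroke at J1  (Se2 fixes effort; stroke away)
bond 3 stroke at I1  (I1 outputs flow p/I1)
bond 2 stroke at J1  (J1 flow already set via bond 3)

dp_I1/dt = E_Se1 + E_Se2 - 5*p_I1/6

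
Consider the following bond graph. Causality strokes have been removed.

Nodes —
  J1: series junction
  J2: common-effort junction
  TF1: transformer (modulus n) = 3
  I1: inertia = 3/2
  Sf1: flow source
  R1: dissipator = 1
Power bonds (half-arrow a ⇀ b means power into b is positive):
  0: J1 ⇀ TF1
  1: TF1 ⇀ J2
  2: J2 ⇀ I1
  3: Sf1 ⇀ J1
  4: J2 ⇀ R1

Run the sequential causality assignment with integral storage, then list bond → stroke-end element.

bond 0 →J1
bond 1 →TF1
bond 2 →I1
bond 3 →Sf1
bond 4 →J2

#3 →Sf1  (source Sf1 imposes f)
#0 →J1  (common-f at J1 fixed by 3)
#1 →TF1  (through TF1, causality passes straight; one stroke at TF1)
#2 →I1  (I1 outputs flow p/I1)
#4 →J2  (J2 needs exactly one e-in)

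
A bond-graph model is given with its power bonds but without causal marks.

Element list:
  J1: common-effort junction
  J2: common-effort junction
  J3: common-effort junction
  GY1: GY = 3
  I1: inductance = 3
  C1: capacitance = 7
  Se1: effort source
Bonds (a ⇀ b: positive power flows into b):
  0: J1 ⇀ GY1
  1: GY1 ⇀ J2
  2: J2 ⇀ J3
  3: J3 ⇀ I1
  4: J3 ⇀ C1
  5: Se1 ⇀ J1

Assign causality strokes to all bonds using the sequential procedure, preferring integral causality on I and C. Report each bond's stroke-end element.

β5 stroke→J1  (Se1 (Se) sets effort on bond)
β0 stroke→GY1  (J1: bond 5 brought effort, rest push out)
β1 stroke→GY1  (through GY1, causality inverts; strokes same side of GY1)
β2 stroke→J2  (closing 0-jn rule on J2)
β3 stroke→I1  (I1 outputs flow p/I1)
β4 stroke→J3  (only one effort-in slot at J3)

#0 →GY1
#1 →GY1
#2 →J2
#3 →I1
#4 →J3
#5 →J1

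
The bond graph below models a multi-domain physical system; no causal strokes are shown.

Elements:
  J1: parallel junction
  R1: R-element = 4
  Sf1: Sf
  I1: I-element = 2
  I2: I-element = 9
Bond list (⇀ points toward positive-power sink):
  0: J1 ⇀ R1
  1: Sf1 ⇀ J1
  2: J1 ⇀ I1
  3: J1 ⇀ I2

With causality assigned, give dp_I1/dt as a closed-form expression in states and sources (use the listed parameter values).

dp_I1/dt = 4*F_Sf1 - 2*p_I1 - 4*p_I2/9

β1 stroke at Sf1  (Sf1: flow source, stroke at near end)
β2 stroke at I1  (I1 outputs flow p/I1)
β3 stroke at I2  (I2 integral (f out))
β0 stroke at J1  (closing 0-jn rule on J1)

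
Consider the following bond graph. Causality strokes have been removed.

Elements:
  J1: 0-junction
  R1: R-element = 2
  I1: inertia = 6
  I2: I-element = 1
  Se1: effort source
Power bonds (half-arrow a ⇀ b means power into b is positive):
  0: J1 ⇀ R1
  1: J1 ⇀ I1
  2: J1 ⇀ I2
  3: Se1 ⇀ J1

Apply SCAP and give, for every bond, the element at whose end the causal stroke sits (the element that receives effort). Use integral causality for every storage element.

b0 |R1
b1 |I1
b2 |I2
b3 |J1

b3 stroke at J1  (Se1: effort source, stroke at far end)
b0 stroke at R1  (J1: bond 3 brought effort, rest push out)
b1 stroke at I1  (common-e at J1 fixed by 3)
b2 stroke at I2  (0-jn J1 has e-setter on 3)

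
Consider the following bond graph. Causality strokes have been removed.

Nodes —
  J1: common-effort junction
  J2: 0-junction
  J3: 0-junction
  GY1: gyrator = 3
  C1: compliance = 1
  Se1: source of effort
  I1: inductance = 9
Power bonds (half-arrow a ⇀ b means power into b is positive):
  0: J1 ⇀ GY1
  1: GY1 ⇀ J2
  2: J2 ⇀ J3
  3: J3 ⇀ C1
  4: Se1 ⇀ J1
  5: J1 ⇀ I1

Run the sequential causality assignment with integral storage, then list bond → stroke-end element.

#4 →J1  (Se1 (Se) sets effort on bond)
#0 →GY1  (common-e at J1 fixed by 4)
#5 →I1  (0-jn J1 has e-setter on 4)
#1 →GY1  (GY1 both-in/both-out from 0)
#2 →J2  (J2 needs exactly one e-in)
#3 →J3  (J3 needs exactly one e-in)

b0 |GY1
b1 |GY1
b2 |J2
b3 |J3
b4 |J1
b5 |I1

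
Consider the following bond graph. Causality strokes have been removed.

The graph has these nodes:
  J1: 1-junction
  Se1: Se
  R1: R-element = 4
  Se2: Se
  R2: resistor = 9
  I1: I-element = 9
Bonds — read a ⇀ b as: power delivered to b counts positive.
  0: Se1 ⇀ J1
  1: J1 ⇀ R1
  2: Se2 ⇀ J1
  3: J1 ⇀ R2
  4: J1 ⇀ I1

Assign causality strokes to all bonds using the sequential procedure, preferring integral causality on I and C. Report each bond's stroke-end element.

bond 0 |J1
bond 1 |J1
bond 2 |J1
bond 3 |J1
bond 4 |I1

bond 0 |J1  (Se1 fixes effort; stroke away)
bond 2 |J1  (Se2 fixes effort; stroke away)
bond 4 |I1  (I1 integral (f out))
bond 1 |J1  (1-jn J1 has f-setter on 4)
bond 3 |J1  (common-f at J1 fixed by 4)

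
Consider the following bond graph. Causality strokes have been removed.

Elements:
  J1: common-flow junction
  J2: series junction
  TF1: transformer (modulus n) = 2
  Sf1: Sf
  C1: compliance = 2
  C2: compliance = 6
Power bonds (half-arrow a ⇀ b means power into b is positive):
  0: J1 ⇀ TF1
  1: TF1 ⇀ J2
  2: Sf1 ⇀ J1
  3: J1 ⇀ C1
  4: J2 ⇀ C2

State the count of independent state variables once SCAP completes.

2  (C1, C2 all integral)

#2 stroke→Sf1  (Sf1 fixes flow; stroke at Sf1)
#0 stroke→J1  (J1: bond 2 brought flow, rest push out)
#3 stroke→J1  (1-jn J1 has f-setter on 2)
#1 stroke→TF1  (TF1: transformer flips bond 0)
#4 stroke→J2  (1-jn J2 has f-setter on 1)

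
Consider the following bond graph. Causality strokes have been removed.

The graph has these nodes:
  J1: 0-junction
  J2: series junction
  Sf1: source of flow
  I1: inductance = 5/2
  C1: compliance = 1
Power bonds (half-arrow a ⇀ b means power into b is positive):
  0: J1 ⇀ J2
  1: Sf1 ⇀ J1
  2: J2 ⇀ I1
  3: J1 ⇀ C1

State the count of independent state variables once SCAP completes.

b1 |Sf1  (source Sf1 imposes f)
b2 |I1  (prefer integral on I1)
b0 |J2  (J2: bond 2 brought flow, rest push out)
b3 |J1  (only one effort-in slot at J1)

2  (C1, I1 all integral)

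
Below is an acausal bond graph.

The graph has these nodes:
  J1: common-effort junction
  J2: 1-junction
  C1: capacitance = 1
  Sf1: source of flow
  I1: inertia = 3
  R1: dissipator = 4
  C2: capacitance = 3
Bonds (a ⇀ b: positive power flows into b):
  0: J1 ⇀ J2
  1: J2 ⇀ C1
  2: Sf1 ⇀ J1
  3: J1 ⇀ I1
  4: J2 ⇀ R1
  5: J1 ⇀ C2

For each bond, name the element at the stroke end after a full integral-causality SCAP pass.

β2 stroke at Sf1  (Sf1: flow source, stroke at near end)
β1 stroke at J2  (C1 integral (e out))
β3 stroke at I1  (I1 outputs flow p/I1)
β5 stroke at J1  (C2 integral (e out))
β0 stroke at J2  (common-e at J1 fixed by 5)
β4 stroke at R1  (only one flow-in slot at J2)

#0 →J2
#1 →J2
#2 →Sf1
#3 →I1
#4 →R1
#5 →J1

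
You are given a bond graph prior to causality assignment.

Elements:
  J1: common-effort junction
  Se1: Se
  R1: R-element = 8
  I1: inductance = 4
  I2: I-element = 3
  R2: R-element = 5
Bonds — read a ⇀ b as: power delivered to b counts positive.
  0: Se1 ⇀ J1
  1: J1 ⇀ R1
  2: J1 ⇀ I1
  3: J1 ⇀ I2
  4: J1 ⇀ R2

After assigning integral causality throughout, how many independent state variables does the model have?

2  (I1, I2 all integral)

b0 stroke at J1  (source Se1 imposes e)
b1 stroke at R1  (J1: bond 0 brought effort, rest push out)
b2 stroke at I1  (J1: bond 0 brought effort, rest push out)
b3 stroke at I2  (common-e at J1 fixed by 0)
b4 stroke at R2  (0-jn J1 has e-setter on 0)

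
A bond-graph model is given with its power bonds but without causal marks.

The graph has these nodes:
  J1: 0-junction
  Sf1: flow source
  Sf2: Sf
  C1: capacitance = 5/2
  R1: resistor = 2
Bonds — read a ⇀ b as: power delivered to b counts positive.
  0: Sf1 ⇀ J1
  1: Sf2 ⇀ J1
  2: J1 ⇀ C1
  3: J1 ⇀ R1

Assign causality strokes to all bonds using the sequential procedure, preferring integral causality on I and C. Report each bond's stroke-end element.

b0 stroke at Sf1
b1 stroke at Sf2
b2 stroke at J1
b3 stroke at R1

b0 stroke→Sf1  (source Sf1 imposes f)
b1 stroke→Sf2  (Sf2: flow source, stroke at near end)
b2 stroke→J1  (C1 outputs effort q/C1)
b3 stroke→R1  (J1: bond 2 brought effort, rest push out)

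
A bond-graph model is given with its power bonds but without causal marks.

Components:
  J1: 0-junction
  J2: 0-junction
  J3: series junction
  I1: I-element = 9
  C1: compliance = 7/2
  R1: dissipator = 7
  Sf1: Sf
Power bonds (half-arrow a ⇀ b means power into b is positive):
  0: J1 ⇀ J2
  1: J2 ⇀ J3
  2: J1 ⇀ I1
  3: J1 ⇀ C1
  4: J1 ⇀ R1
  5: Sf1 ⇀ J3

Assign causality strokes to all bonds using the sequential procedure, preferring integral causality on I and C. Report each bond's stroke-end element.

b5 stroke→Sf1  (Sf1 (Sf) sets flow on bond)
b1 stroke→J3  (common-f at J3 fixed by 5)
b0 stroke→J2  (J2 needs exactly one e-in)
b2 stroke→I1  (prefer integral on I1)
b3 stroke→J1  (C1: C, integral causality)
b4 stroke→R1  (common-e at J1 fixed by 3)

b0 |J2
b1 |J3
b2 |I1
b3 |J1
b4 |R1
b5 |Sf1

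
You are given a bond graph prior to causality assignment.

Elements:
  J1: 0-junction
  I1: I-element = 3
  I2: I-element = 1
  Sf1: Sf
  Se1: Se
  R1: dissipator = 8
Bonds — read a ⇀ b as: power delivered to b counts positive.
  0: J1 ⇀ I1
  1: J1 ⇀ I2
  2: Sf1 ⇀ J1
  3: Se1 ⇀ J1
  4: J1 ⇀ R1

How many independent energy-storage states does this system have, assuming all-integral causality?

bond 2 |Sf1  (Sf1 fixes flow; stroke at Sf1)
bond 3 |J1  (Se1 (Se) sets effort on bond)
bond 0 |I1  (common-e at J1 fixed by 3)
bond 1 |I2  (J1: bond 3 brought effort, rest push out)
bond 4 |R1  (0-jn J1 has e-setter on 3)

2  (I1, I2 all integral)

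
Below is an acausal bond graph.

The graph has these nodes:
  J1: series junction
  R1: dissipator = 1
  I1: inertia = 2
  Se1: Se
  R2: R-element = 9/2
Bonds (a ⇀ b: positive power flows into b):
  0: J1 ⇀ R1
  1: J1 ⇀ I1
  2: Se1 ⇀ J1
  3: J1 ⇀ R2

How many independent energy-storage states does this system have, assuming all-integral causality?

1  (I1 all integral)

bond 2 |J1  (Se1 (Se) sets effort on bond)
bond 1 |I1  (I1 outputs flow p/I1)
bond 0 |J1  (1-jn J1 has f-setter on 1)
bond 3 |J1  (1-jn J1 has f-setter on 1)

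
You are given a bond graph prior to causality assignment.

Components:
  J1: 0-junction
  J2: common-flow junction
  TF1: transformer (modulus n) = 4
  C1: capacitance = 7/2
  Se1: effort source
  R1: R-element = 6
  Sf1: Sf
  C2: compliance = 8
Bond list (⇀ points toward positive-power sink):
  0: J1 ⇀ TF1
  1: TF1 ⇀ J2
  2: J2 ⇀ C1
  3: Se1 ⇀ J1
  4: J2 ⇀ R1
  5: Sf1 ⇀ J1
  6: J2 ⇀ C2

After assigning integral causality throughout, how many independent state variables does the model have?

bond 3 stroke at J1  (Se1 fixes effort; stroke away)
bond 5 stroke at Sf1  (Sf1: flow source, stroke at near end)
bond 0 stroke at TF1  (common-e at J1 fixed by 3)
bond 1 stroke at J2  (TF TF1: opposite of bond 0)
bond 2 stroke at J2  (C1 outputs effort q/C1)
bond 6 stroke at J2  (C2 integral (e out))
bond 4 stroke at R1  (closing 1-jn rule on J2)

2  (C1, C2 all integral)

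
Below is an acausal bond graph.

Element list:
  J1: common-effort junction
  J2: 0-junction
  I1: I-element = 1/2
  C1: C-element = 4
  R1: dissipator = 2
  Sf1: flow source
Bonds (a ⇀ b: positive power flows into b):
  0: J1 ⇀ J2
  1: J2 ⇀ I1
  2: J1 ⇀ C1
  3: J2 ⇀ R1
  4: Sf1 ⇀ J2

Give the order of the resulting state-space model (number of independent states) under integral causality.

bond 4 stroke→Sf1  (source Sf1 imposes f)
bond 1 stroke→I1  (I1 integral (f out))
bond 2 stroke→J1  (C1 integral (e out))
bond 0 stroke→J2  (common-e at J1 fixed by 2)
bond 3 stroke→R1  (J2: bond 0 brought effort, rest push out)

2  (C1, I1 all integral)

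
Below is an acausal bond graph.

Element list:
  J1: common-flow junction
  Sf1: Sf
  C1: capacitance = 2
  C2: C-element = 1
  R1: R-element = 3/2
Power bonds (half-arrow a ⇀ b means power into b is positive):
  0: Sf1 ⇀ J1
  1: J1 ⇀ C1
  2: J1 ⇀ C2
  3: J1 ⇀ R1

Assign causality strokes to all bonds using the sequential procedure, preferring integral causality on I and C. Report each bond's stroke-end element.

bond 0 |Sf1  (Sf1: flow source, stroke at near end)
bond 1 |J1  (1-jn J1 has f-setter on 0)
bond 2 |J1  (common-f at J1 fixed by 0)
bond 3 |J1  (J1 flow already set via bond 0)

bond 0 stroke at Sf1
bond 1 stroke at J1
bond 2 stroke at J1
bond 3 stroke at J1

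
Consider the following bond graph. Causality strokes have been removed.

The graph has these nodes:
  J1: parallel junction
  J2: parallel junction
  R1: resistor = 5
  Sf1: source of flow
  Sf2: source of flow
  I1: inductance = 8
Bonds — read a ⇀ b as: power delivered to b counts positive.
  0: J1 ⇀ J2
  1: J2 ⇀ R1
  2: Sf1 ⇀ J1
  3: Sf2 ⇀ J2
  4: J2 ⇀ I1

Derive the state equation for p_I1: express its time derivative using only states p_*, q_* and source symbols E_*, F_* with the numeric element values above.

dp_I1/dt = 5*F_Sf1 + 5*F_Sf2 - 5*p_I1/8

b2 →Sf1  (Sf1 (Sf) sets flow on bond)
b3 →Sf2  (Sf2 fixes flow; stroke at Sf2)
b0 →J1  (closing 0-jn rule on J1)
b4 →I1  (I1 integral (f out))
b1 →J2  (only one effort-in slot at J2)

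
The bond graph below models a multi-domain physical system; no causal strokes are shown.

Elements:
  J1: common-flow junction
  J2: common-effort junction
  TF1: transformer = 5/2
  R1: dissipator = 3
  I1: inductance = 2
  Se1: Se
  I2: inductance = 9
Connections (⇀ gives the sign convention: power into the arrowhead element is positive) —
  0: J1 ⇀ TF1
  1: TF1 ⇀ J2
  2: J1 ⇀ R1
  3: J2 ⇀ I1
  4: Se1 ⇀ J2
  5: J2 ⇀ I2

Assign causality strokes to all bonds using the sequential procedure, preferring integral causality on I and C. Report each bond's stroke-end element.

β0 →J1
β1 →TF1
β2 →R1
β3 →I1
β4 →J2
β5 →I2

β4 stroke at J2  (Se1 fixes effort; stroke away)
β1 stroke at TF1  (J2: bond 4 brought effort, rest push out)
β3 stroke at I1  (common-e at J2 fixed by 4)
β5 stroke at I2  (J2: bond 4 brought effort, rest push out)
β0 stroke at J1  (TF TF1: opposite of bond 1)
β2 stroke at R1  (only one flow-in slot at J1)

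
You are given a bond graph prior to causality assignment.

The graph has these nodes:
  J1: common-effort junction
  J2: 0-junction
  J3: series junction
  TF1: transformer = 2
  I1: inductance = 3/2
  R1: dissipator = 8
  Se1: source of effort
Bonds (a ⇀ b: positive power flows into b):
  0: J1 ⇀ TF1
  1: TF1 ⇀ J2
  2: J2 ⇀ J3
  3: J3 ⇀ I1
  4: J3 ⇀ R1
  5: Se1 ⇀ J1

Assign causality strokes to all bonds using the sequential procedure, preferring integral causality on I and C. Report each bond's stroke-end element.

bond 0 →TF1
bond 1 →J2
bond 2 →J3
bond 3 →I1
bond 4 →J3
bond 5 →J1

b5 stroke→J1  (source Se1 imposes e)
b0 stroke→TF1  (common-e at J1 fixed by 5)
b1 stroke→J2  (through TF1, causality passes straight; one stroke at TF1)
b2 stroke→J3  (common-e at J2 fixed by 1)
b3 stroke→I1  (I1 outputs flow p/I1)
b4 stroke→J3  (1-jn J3 has f-setter on 3)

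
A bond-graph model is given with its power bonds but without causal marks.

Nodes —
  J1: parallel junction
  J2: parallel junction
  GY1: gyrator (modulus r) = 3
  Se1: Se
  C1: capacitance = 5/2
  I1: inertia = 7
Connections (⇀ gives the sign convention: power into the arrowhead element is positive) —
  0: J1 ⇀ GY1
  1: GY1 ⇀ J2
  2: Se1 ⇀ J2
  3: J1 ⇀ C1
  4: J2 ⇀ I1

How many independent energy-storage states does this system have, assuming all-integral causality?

bond 2 |J2  (source Se1 imposes e)
bond 1 |GY1  (J2: bond 2 brought effort, rest push out)
bond 4 |I1  (common-e at J2 fixed by 2)
bond 0 |GY1  (GY GY1: same side as bond 1)
bond 3 |J1  (J1: last free bond brings effort in)

2  (C1, I1 all integral)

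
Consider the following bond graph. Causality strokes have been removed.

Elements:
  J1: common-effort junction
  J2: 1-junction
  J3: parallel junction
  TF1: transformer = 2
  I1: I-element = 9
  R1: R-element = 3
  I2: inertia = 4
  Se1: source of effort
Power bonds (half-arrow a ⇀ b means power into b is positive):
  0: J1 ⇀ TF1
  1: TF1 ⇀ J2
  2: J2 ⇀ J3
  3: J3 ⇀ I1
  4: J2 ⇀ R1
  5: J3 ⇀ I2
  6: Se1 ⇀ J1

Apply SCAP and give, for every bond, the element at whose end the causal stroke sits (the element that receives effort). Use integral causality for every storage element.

bond 6 →J1  (Se1: effort source, stroke at far end)
bond 0 →TF1  (J1 effort already set via bond 6)
bond 1 →J2  (TF TF1: opposite of bond 0)
bond 3 →I1  (I1 integral (f out))
bond 5 →I2  (I2 outputs flow p/I2)
bond 2 →J3  (closing 0-jn rule on J3)
bond 4 →J2  (J2 flow already set via bond 2)

bond 0 stroke→TF1
bond 1 stroke→J2
bond 2 stroke→J3
bond 3 stroke→I1
bond 4 stroke→J2
bond 5 stroke→I2
bond 6 stroke→J1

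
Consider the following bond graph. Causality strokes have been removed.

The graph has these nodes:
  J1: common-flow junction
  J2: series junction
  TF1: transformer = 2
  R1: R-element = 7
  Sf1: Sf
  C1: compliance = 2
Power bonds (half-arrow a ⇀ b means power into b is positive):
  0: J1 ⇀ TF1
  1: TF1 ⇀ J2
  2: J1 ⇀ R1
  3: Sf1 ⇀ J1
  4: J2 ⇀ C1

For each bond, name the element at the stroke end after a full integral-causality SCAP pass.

#3 |Sf1  (Sf1 fixes flow; stroke at Sf1)
#0 |J1  (common-f at J1 fixed by 3)
#2 |J1  (J1: bond 3 brought flow, rest push out)
#1 |TF1  (through TF1, causality passes straight; one stroke at TF1)
#4 |J2  (J2: bond 1 brought flow, rest push out)

bond 0 |J1
bond 1 |TF1
bond 2 |J1
bond 3 |Sf1
bond 4 |J2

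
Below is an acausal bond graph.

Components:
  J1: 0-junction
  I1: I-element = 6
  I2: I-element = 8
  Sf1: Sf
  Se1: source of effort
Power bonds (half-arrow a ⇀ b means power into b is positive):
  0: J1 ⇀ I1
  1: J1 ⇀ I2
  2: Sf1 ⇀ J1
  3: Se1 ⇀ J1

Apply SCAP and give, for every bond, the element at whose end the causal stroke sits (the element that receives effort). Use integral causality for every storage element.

β0 →I1
β1 →I2
β2 →Sf1
β3 →J1

bond 2 →Sf1  (Sf1 fixes flow; stroke at Sf1)
bond 3 →J1  (Se1 (Se) sets effort on bond)
bond 0 →I1  (0-jn J1 has e-setter on 3)
bond 1 →I2  (J1 effort already set via bond 3)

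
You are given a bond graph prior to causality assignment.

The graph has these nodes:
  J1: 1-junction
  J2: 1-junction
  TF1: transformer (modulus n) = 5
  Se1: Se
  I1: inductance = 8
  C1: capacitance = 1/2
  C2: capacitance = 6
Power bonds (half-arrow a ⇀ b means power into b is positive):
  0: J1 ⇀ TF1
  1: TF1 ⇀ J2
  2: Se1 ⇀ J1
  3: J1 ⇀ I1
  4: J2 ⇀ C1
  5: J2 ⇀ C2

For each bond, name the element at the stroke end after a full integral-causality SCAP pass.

#0 |J1
#1 |TF1
#2 |J1
#3 |I1
#4 |J2
#5 |J2

β2 stroke→J1  (Se1 fixes effort; stroke away)
β3 stroke→I1  (I1: I, integral causality)
β0 stroke→J1  (J1: bond 3 brought flow, rest push out)
β1 stroke→TF1  (TF TF1: opposite of bond 0)
β4 stroke→J2  (common-f at J2 fixed by 1)
β5 stroke→J2  (1-jn J2 has f-setter on 1)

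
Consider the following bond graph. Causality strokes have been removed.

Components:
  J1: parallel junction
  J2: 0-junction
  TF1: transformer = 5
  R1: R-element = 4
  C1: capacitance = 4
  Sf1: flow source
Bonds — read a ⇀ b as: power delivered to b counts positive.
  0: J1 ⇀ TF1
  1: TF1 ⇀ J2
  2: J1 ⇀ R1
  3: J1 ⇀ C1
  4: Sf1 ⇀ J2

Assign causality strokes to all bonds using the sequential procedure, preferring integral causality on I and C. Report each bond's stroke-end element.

#4 |Sf1  (Sf1: flow source, stroke at near end)
#1 |J2  (J2: last free bond brings effort in)
#0 |TF1  (TF1 one-in-one-out from 1)
#3 |J1  (prefer integral on C1)
#2 |R1  (J1: bond 3 brought effort, rest push out)

b0 stroke at TF1
b1 stroke at J2
b2 stroke at R1
b3 stroke at J1
b4 stroke at Sf1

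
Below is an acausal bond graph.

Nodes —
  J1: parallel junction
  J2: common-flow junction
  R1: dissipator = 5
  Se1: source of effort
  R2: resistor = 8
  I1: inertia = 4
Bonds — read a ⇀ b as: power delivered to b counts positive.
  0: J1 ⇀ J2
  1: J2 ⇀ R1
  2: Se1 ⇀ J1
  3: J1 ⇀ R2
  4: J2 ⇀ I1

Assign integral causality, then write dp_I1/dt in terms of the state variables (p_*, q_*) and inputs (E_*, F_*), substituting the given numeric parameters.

bond 2 stroke at J1  (source Se1 imposes e)
bond 0 stroke at J2  (J1: bond 2 brought effort, rest push out)
bond 3 stroke at R2  (common-e at J1 fixed by 2)
bond 4 stroke at I1  (prefer integral on I1)
bond 1 stroke at J2  (J2: bond 4 brought flow, rest push out)

dp_I1/dt = E_Se1 - 5*p_I1/4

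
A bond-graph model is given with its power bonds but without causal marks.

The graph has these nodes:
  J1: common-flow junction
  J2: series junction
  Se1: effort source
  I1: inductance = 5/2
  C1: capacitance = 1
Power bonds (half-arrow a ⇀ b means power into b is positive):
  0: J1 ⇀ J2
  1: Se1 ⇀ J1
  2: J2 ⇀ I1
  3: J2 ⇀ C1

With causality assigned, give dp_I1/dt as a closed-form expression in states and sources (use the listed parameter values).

dp_I1/dt = E_Se1 - q_C1

b1 |J1  (source Se1 imposes e)
b0 |J2  (J1: last free bond brings flow in)
b2 |I1  (I1: I, integral causality)
b3 |J2  (J2 flow already set via bond 2)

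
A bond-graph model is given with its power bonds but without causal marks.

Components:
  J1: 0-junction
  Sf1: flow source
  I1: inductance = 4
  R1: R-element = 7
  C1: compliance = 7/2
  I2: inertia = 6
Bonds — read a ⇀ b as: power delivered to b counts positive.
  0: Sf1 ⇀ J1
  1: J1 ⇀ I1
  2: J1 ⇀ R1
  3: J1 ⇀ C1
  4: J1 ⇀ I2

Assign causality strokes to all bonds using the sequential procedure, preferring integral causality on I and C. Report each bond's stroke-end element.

β0 |Sf1
β1 |I1
β2 |R1
β3 |J1
β4 |I2

#0 stroke→Sf1  (Sf1 (Sf) sets flow on bond)
#1 stroke→I1  (I1 outputs flow p/I1)
#3 stroke→J1  (prefer integral on C1)
#2 stroke→R1  (common-e at J1 fixed by 3)
#4 stroke→I2  (J1 effort already set via bond 3)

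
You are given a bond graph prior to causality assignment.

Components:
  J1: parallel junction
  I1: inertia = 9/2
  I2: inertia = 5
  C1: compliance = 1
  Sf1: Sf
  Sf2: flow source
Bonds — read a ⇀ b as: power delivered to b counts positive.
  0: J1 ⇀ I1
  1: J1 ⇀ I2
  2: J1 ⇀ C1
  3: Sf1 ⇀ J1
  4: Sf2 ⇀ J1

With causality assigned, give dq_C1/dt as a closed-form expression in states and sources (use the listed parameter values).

bond 3 stroke at Sf1  (source Sf1 imposes f)
bond 4 stroke at Sf2  (Sf2 fixes flow; stroke at Sf2)
bond 0 stroke at I1  (I1 integral (f out))
bond 1 stroke at I2  (I2 integral (f out))
bond 2 stroke at J1  (J1 needs exactly one e-in)

dq_C1/dt = F_Sf1 + F_Sf2 - 2*p_I1/9 - p_I2/5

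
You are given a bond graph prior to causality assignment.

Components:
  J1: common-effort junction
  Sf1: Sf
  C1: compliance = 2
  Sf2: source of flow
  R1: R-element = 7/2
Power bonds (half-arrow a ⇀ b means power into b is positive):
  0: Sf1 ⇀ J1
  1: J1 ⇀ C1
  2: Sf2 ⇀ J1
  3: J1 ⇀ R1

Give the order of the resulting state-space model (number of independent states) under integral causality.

bond 0 stroke→Sf1  (source Sf1 imposes f)
bond 2 stroke→Sf2  (Sf2 fixes flow; stroke at Sf2)
bond 1 stroke→J1  (C1 outputs effort q/C1)
bond 3 stroke→R1  (common-e at J1 fixed by 1)

1  (C1 all integral)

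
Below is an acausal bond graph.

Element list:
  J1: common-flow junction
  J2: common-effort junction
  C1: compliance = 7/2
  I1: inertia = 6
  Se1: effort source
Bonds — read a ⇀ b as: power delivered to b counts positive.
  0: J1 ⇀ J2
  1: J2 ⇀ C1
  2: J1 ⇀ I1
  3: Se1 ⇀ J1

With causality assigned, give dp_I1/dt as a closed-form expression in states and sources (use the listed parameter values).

dp_I1/dt = E_Se1 - 2*q_C1/7

b3 →J1  (Se1 (Se) sets effort on bond)
b1 →J2  (C1 integral (e out))
b0 →J1  (0-jn J2 has e-setter on 1)
b2 →I1  (J1 needs exactly one f-in)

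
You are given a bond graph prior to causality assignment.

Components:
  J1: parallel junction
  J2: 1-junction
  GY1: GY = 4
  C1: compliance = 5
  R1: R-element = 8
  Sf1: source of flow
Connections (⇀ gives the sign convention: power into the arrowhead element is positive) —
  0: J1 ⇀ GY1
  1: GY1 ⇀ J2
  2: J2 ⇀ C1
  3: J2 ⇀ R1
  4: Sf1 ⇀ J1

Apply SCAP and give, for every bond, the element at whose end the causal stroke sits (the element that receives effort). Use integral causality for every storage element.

b4 |Sf1  (source Sf1 imposes f)
b0 |J1  (only one effort-in slot at J1)
b1 |J2  (GY GY1: same side as bond 0)
b2 |J2  (prefer integral on C1)
b3 |R1  (only one flow-in slot at J2)

#0 stroke at J1
#1 stroke at J2
#2 stroke at J2
#3 stroke at R1
#4 stroke at Sf1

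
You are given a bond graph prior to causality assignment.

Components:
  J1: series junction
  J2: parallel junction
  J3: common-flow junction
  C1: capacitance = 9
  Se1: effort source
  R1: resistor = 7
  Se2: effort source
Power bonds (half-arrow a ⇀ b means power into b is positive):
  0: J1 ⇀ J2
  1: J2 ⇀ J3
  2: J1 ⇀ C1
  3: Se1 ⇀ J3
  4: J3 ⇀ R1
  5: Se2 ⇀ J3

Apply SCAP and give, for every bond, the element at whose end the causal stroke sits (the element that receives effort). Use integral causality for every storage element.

#3 →J3  (source Se1 imposes e)
#5 →J3  (Se2 (Se) sets effort on bond)
#2 →J1  (prefer integral on C1)
#0 →J2  (J1 needs exactly one f-in)
#1 →J3  (0-jn J2 has e-setter on 0)
#4 →R1  (J3: last free bond brings flow in)

bond 0 |J2
bond 1 |J3
bond 2 |J1
bond 3 |J3
bond 4 |R1
bond 5 |J3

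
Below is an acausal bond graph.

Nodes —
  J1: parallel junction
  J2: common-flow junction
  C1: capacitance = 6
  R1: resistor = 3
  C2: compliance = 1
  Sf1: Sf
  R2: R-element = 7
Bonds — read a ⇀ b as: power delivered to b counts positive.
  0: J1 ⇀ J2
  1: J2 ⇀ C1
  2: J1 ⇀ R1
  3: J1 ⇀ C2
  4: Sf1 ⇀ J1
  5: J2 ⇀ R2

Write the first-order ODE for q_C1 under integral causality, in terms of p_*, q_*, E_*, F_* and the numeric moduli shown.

bond 4 |Sf1  (Sf1: flow source, stroke at near end)
bond 1 |J2  (prefer integral on C1)
bond 3 |J1  (C2 outputs effort q/C2)
bond 0 |J2  (common-e at J1 fixed by 3)
bond 2 |R1  (J1: bond 3 brought effort, rest push out)
bond 5 |R2  (closing 1-jn rule on J2)

dq_C1/dt = -q_C1/42 + q_C2/7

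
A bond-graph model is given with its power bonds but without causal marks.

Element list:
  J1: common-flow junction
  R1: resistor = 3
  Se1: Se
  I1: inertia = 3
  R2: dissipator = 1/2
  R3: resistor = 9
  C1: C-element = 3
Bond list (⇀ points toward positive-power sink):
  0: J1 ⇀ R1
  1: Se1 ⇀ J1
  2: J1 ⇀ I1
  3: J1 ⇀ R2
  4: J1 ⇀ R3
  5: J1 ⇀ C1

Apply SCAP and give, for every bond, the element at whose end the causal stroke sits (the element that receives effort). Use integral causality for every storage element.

#1 stroke→J1  (Se1: effort source, stroke at far end)
#2 stroke→I1  (I1 outputs flow p/I1)
#0 stroke→J1  (common-f at J1 fixed by 2)
#3 stroke→J1  (J1: bond 2 brought flow, rest push out)
#4 stroke→J1  (common-f at J1 fixed by 2)
#5 stroke→J1  (common-f at J1 fixed by 2)

b0 |J1
b1 |J1
b2 |I1
b3 |J1
b4 |J1
b5 |J1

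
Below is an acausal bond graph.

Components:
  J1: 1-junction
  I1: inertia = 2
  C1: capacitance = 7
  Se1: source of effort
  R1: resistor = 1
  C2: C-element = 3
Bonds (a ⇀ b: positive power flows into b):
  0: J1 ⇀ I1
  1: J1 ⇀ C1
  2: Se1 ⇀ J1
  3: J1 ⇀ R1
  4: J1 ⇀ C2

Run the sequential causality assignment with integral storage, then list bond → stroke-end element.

β0 stroke at I1
β1 stroke at J1
β2 stroke at J1
β3 stroke at J1
β4 stroke at J1

b2 stroke→J1  (Se1: effort source, stroke at far end)
b0 stroke→I1  (I1: I, integral causality)
b1 stroke→J1  (1-jn J1 has f-setter on 0)
b3 stroke→J1  (1-jn J1 has f-setter on 0)
b4 stroke→J1  (common-f at J1 fixed by 0)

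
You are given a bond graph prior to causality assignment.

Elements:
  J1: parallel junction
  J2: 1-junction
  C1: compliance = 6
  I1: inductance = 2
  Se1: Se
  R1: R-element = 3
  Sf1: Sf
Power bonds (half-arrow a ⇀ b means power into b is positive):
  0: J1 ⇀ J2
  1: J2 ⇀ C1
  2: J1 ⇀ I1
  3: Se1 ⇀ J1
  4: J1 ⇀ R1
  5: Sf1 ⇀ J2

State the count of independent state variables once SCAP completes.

2  (C1, I1 all integral)

β3 →J1  (Se1 fixes effort; stroke away)
β5 →Sf1  (Sf1: flow source, stroke at near end)
β0 →J2  (0-jn J1 has e-setter on 3)
β2 →I1  (J1: bond 3 brought effort, rest push out)
β4 →R1  (common-e at J1 fixed by 3)
β1 →J2  (J2: bond 5 brought flow, rest push out)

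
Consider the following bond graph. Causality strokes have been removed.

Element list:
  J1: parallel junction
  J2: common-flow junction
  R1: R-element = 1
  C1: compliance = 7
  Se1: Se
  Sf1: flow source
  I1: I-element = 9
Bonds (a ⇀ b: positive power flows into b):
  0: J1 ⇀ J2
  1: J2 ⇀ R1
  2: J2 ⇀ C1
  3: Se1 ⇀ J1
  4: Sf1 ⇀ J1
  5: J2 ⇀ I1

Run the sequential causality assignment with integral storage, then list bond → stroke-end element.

bond 0 |J2
bond 1 |J2
bond 2 |J2
bond 3 |J1
bond 4 |Sf1
bond 5 |I1

β3 stroke→J1  (Se1 fixes effort; stroke away)
β4 stroke→Sf1  (Sf1: flow source, stroke at near end)
β0 stroke→J2  (0-jn J1 has e-setter on 3)
β2 stroke→J2  (C1: C, integral causality)
β5 stroke→I1  (I1 outputs flow p/I1)
β1 stroke→J2  (J2 flow already set via bond 5)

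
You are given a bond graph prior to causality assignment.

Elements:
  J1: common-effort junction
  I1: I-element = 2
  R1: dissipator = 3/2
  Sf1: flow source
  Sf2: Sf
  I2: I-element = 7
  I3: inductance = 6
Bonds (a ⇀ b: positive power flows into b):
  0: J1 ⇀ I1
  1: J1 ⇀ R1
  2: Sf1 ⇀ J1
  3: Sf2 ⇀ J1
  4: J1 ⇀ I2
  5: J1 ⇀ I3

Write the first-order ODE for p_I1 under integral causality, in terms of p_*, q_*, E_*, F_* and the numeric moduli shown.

dp_I1/dt = 3*F_Sf1/2 + 3*F_Sf2/2 - 3*p_I1/4 - 3*p_I2/14 - p_I3/4

#2 stroke at Sf1  (Sf1 (Sf) sets flow on bond)
#3 stroke at Sf2  (Sf2 (Sf) sets flow on bond)
#0 stroke at I1  (I1 integral (f out))
#4 stroke at I2  (I2 outputs flow p/I2)
#5 stroke at I3  (I3 outputs flow p/I3)
#1 stroke at J1  (closing 0-jn rule on J1)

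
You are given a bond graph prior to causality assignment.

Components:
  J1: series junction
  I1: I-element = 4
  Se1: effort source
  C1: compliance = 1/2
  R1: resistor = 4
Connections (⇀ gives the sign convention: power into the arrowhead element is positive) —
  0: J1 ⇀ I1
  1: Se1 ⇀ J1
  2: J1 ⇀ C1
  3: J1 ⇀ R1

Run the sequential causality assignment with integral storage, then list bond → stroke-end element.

bond 0 stroke→I1
bond 1 stroke→J1
bond 2 stroke→J1
bond 3 stroke→J1

bond 1 →J1  (Se1 (Se) sets effort on bond)
bond 0 →I1  (I1 outputs flow p/I1)
bond 2 →J1  (J1 flow already set via bond 0)
bond 3 →J1  (common-f at J1 fixed by 0)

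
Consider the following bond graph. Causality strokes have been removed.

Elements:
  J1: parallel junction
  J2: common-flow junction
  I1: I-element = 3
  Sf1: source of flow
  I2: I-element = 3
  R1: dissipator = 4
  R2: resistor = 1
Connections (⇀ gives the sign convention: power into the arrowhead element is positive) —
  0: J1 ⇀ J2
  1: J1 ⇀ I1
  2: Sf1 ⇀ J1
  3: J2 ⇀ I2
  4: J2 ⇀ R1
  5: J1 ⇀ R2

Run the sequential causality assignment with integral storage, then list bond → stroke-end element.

b0 stroke→J2
b1 stroke→I1
b2 stroke→Sf1
b3 stroke→I2
b4 stroke→J2
b5 stroke→J1

bond 2 stroke→Sf1  (Sf1 (Sf) sets flow on bond)
bond 1 stroke→I1  (I1: I, integral causality)
bond 3 stroke→I2  (I2 outputs flow p/I2)
bond 0 stroke→J2  (J2 flow already set via bond 3)
bond 4 stroke→J2  (common-f at J2 fixed by 3)
bond 5 stroke→J1  (closing 0-jn rule on J1)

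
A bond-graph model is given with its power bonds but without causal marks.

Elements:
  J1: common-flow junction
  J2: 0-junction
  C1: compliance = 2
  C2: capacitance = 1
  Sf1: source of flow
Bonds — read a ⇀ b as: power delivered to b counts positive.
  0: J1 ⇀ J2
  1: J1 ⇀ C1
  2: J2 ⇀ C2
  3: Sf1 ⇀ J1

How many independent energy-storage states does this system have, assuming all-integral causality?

2  (C1, C2 all integral)

bond 3 →Sf1  (source Sf1 imposes f)
bond 0 →J1  (J1 flow already set via bond 3)
bond 1 →J1  (J1 flow already set via bond 3)
bond 2 →J2  (closing 0-jn rule on J2)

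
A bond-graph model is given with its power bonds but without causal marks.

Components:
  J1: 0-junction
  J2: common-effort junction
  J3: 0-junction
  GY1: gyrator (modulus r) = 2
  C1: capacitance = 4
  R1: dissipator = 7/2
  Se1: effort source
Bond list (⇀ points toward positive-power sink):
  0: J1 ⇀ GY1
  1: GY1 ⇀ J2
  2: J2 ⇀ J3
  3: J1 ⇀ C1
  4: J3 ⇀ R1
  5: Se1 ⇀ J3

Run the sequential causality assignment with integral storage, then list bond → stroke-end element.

β5 →J3  (Se1: effort source, stroke at far end)
β2 →J2  (common-e at J3 fixed by 5)
β4 →R1  (0-jn J3 has e-setter on 5)
β1 →GY1  (J2: bond 2 brought effort, rest push out)
β0 →GY1  (GY1: gyrator matches bond 1)
β3 →J1  (J1 needs exactly one e-in)

#0 stroke at GY1
#1 stroke at GY1
#2 stroke at J2
#3 stroke at J1
#4 stroke at R1
#5 stroke at J3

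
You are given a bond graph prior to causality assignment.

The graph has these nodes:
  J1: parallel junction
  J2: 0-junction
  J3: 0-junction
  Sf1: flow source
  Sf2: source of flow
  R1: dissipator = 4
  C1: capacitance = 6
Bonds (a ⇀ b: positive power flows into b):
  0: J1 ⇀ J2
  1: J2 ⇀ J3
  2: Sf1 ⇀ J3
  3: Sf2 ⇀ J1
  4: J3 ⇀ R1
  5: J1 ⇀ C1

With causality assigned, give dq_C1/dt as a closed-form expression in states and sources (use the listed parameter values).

dq_C1/dt = F_Sf1 + F_Sf2 - q_C1/24

bond 2 |Sf1  (Sf1: flow source, stroke at near end)
bond 3 |Sf2  (Sf2 fixes flow; stroke at Sf2)
bond 5 |J1  (prefer integral on C1)
bond 0 |J2  (common-e at J1 fixed by 5)
bond 1 |J3  (common-e at J2 fixed by 0)
bond 4 |R1  (0-jn J3 has e-setter on 1)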